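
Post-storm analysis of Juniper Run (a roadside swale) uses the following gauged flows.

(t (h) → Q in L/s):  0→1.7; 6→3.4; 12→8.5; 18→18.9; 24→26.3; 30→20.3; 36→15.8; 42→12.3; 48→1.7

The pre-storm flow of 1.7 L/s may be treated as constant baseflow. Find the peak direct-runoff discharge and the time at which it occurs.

Subtracting baseflow gives direct-runoff ordinates: 0.0, 1.7, 6.8, 17.2, 24.6, 18.6, 14.1, 10.6, 0.0 L/s.
The maximum is 24.6 L/s, occurring at the reading for t = 24 h.

Q_p = 24.6 L/s at t = 24 h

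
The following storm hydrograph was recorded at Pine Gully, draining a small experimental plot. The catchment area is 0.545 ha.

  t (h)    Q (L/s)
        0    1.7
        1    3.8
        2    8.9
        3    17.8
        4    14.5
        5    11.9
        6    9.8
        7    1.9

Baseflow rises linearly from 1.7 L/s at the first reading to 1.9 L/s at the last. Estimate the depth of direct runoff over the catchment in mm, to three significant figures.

d ≈ 36.9 mm

Direct runoff: 0.00, 2.07, 7.14, 16.01, 12.69, 10.06, 7.93, 0.00 L/s; ΣQ_DR = 55.90 L/s.
V = ΣQ_DR · Δt = 55.90 × 3600 s = 2.012 × 10^5 L.
Over A = 0.545 ha, depth = V / A = 36.9 mm.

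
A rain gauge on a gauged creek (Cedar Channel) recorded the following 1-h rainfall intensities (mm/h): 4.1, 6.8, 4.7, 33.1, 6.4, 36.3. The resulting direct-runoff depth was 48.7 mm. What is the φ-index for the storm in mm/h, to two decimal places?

φ ≈ 10.35 mm/h

Only the 2 blocks with intensity above φ contribute runoff: 33.1, 36.3 mm/h.
Σ(I−φ)·Δt = d  ⇒  (33.1+36.3 − 2φ)·1 = 48.7
φ = (69.40 − 48.7/1) / 2 = 10.35 mm/h.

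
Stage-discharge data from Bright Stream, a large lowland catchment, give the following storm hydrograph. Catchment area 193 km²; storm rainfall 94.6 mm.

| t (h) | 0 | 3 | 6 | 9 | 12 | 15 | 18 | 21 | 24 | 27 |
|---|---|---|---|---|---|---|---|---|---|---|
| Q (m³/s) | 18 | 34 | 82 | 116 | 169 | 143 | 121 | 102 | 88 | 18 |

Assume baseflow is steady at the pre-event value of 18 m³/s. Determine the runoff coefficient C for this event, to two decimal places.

ΣQ_DR = 711.0 m³/s; V = ΣQ_DR·Δt = 7.679 × 10^6 m³.
Runoff depth d = V / A = 39.79 mm.
C = d / P = 39.79 / 94.6 = 0.42.

C ≈ 0.42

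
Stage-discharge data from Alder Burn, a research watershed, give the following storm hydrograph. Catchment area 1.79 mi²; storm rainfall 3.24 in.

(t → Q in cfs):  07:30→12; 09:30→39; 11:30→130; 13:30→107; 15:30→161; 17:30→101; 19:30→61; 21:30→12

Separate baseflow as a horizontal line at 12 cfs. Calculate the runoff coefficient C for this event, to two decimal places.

ΣQ_DR = 527.0 cfs; V = ΣQ_DR·Δt = 3.794 × 10^6 ft³.
Runoff depth d = V / A = 0.9124 in.
C = d / P = 0.9124 / 3.24 = 0.28.

C ≈ 0.28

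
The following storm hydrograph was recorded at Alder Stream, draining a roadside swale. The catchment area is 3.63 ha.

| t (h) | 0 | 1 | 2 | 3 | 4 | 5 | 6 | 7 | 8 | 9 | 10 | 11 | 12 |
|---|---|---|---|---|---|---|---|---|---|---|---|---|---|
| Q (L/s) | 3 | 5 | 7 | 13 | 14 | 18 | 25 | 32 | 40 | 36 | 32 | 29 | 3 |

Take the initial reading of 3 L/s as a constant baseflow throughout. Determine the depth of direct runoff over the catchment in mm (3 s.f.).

d ≈ 21.6 mm

Direct runoff: 0.0, 2.0, 4.0, 10.0, 11.0, 15.0, 22.0, 29.0, 37.0, 33.0, 29.0, 26.0, 0.0 L/s; ΣQ_DR = 218.0 L/s.
V = ΣQ_DR · Δt = 218.0 × 3600 s = 7.848 × 10^5 L.
Over A = 3.63 ha, depth = V / A = 21.6 mm.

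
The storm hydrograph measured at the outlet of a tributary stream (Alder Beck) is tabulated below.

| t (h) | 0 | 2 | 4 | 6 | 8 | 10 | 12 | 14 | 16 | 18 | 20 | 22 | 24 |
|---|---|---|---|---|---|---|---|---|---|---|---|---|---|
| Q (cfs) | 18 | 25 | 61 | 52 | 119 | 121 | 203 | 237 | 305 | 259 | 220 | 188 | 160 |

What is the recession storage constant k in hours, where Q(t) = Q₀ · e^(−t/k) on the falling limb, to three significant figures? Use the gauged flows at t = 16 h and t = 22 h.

k ≈ 12.4 h

On the falling limb, Q drops from 305 to 188 cfs between t = 16 h and t = 22 h (Δt = 6 h).
k = −Δt / ln(Q₂/Q₁) = −6 / ln(188/305) = 12.4 h.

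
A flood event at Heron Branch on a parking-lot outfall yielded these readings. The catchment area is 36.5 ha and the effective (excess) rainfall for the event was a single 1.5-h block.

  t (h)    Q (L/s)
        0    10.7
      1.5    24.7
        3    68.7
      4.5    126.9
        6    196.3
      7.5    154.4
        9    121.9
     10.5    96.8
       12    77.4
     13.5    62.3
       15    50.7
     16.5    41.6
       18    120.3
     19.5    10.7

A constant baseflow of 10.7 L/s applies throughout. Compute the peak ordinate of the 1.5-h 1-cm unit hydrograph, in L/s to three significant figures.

U_p ≈ 124 L/s

Direct runoff: 0.0, 14.0, 58.0, 116.2, 185.6, 143.7, 111.2, 86.1, 66.7, 51.6, 40.0, 30.9, 109.6, 0.0 L/s; ΣQ_DR = 1014 L/s, peak = 185.6 L/s.
Runoff depth d = ΣQ_DR·Δt / A = 1014 × 5400 / (36.5 ha) = 15.00 mm.
The 1-cm UH is the DRH scaled by (10 mm)/d, so U_p = 185.6 × 10/15.00 = 124 L/s.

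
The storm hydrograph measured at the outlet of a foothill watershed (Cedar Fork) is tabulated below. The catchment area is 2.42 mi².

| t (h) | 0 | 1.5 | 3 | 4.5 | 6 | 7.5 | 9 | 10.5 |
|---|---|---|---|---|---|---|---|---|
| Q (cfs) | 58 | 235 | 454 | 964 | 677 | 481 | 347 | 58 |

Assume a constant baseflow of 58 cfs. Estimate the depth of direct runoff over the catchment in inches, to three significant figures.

Direct runoff: 0.0, 177.0, 396.0, 906.0, 619.0, 423.0, 289.0, 0.0 cfs; ΣQ_DR = 2810 cfs.
V = ΣQ_DR · Δt = 2810 × 5400 s = 1.517 × 10^7 ft³.
Over A = 2.42 mi², depth = V / A = 2.70 in.

d ≈ 2.70 in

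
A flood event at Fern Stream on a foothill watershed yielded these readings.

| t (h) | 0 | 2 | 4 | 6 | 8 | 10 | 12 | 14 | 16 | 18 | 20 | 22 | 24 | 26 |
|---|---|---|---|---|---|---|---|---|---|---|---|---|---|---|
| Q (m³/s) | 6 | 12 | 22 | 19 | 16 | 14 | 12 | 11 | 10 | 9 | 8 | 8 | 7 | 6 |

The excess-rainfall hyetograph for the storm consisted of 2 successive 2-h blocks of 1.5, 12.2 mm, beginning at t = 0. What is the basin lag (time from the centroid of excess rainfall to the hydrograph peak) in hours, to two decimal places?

t_L ≈ 1.22 h

Centroid of excess rainfall: t_c = Σ P_i·t̄_i / ΣP_i = 2.7810 h (block centres at 1, 3 h).
Hydrograph peak occurs at t = 4 h, so basin lag t_L = 4 − 2.7810 = 1.22 h.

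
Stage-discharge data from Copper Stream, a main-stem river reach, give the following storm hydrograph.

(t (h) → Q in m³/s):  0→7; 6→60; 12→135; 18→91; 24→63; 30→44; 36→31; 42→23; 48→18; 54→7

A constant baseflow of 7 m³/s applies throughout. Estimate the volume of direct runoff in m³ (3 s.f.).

V ≈ 8.83 × 10^6 m³

Direct-runoff ordinates (Q − Q_b): 0.0, 53.0, 128.0, 84.0, 56.0, 37.0, 24.0, 16.0, 11.0, 0.0 m³/s.
ΣQ_DR = 409.0 m³/s.
With Δt = 6 h = 21600 s, V = ΣQ_DR · Δt = 409.0 × 21600 = 8.83 × 10^6 m³.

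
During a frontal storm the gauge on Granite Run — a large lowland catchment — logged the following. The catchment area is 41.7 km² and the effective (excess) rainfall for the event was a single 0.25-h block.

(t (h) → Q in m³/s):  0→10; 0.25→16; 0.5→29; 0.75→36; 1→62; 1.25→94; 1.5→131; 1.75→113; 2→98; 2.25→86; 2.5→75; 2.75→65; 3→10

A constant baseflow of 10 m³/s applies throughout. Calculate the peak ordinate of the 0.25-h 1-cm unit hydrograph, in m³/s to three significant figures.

Direct runoff: 0.0, 6.0, 19.0, 26.0, 52.0, 84.0, 121.0, 103.0, 88.0, 76.0, 65.0, 55.0, 0.0 m³/s; ΣQ_DR = 695.0 m³/s, peak = 121.0 m³/s.
Runoff depth d = ΣQ_DR·Δt / A = 695.0 × 900 / (41.7 km²) = 15.00 mm.
The 1-cm UH is the DRH scaled by (10 mm)/d, so U_p = 121.0 × 10/15.00 = 80.7 m³/s.

U_p ≈ 80.7 m³/s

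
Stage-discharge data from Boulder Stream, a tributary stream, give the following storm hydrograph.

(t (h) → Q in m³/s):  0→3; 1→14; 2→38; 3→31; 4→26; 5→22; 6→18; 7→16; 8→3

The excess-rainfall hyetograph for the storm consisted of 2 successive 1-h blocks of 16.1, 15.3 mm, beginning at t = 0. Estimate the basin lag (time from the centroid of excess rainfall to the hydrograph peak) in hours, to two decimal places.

Centroid of excess rainfall: t_c = Σ P_i·t̄_i / ΣP_i = 0.9873 h (block centres at 0.5, 1.5 h).
Hydrograph peak occurs at t = 2 h, so basin lag t_L = 2 − 0.9873 = 1.01 h.

t_L ≈ 1.01 h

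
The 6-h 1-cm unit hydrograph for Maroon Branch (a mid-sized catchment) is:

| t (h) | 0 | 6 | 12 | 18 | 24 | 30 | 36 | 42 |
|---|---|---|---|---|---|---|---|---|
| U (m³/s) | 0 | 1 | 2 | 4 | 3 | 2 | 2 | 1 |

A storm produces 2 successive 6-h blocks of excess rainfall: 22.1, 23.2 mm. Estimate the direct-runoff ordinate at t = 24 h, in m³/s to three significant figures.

Q ≈ 15.9 m³/s

By discrete convolution, Q_j = Σ (P_i / 10 mm) · U_{j−i}.
At t = 24 h (j=4): Q = (22.1/10)·3 + (23.2/10)·4 = 15.9 m³/s.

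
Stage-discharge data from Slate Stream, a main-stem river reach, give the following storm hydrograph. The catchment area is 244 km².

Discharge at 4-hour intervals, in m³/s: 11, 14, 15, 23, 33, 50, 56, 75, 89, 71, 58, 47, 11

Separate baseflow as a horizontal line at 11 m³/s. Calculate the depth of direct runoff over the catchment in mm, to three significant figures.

d ≈ 24.2 mm

Direct runoff: 0.0, 3.0, 4.0, 12.0, 22.0, 39.0, 45.0, 64.0, 78.0, 60.0, 47.0, 36.0, 0.0 m³/s; ΣQ_DR = 410.0 m³/s.
V = ΣQ_DR · Δt = 410.0 × 14400 s = 5.904 × 10^6 m³.
Over A = 244 km², depth = V / A = 24.2 mm.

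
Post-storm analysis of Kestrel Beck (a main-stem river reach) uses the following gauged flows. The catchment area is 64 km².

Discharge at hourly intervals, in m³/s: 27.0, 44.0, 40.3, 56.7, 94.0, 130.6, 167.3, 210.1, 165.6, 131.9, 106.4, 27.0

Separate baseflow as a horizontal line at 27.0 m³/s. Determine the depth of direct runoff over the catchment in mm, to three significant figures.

d ≈ 49.3 mm

Direct runoff: 0.0, 17.0, 13.3, 29.7, 67.0, 103.6, 140.3, 183.1, 138.6, 104.9, 79.4, 0.0 m³/s; ΣQ_DR = 876.9 m³/s.
V = ΣQ_DR · Δt = 876.9 × 3600 s = 3.157 × 10^6 m³.
Over A = 64 km², depth = V / A = 49.3 mm.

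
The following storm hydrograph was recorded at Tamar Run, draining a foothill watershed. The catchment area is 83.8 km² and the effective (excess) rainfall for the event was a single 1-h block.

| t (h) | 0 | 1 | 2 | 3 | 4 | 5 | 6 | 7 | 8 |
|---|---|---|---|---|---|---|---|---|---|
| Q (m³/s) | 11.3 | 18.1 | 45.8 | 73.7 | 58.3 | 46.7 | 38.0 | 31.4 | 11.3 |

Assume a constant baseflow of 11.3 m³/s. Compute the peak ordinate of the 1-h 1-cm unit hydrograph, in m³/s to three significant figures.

Direct runoff: 0.0, 6.8, 34.5, 62.4, 47.0, 35.4, 26.7, 20.1, 0.0 m³/s; ΣQ_DR = 232.9 m³/s, peak = 62.4 m³/s.
Runoff depth d = ΣQ_DR·Δt / A = 232.9 × 3600 / (83.8 km²) = 10.01 mm.
The 1-cm UH is the DRH scaled by (10 mm)/d, so U_p = 62.4 × 10/10.01 = 62.4 m³/s.

U_p ≈ 62.4 m³/s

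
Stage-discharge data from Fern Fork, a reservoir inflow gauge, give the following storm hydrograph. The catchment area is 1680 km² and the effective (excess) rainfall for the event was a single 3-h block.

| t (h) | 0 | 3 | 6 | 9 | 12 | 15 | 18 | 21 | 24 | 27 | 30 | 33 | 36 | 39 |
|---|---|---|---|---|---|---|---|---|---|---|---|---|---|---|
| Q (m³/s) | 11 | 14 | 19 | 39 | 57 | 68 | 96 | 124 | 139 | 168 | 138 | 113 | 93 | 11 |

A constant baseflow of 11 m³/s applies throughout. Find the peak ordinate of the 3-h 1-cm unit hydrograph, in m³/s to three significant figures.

Direct runoff: 0.0, 3.0, 8.0, 28.0, 46.0, 57.0, 85.0, 113.0, 128.0, 157.0, 127.0, 102.0, 82.0, 0.0 m³/s; ΣQ_DR = 936.0 m³/s, peak = 157.0 m³/s.
Runoff depth d = ΣQ_DR·Δt / A = 936.0 × 10800 / (1680 km²) = 6.017 mm.
The 1-cm UH is the DRH scaled by (10 mm)/d, so U_p = 157.0 × 10/6.017 = 261 m³/s.

U_p ≈ 261 m³/s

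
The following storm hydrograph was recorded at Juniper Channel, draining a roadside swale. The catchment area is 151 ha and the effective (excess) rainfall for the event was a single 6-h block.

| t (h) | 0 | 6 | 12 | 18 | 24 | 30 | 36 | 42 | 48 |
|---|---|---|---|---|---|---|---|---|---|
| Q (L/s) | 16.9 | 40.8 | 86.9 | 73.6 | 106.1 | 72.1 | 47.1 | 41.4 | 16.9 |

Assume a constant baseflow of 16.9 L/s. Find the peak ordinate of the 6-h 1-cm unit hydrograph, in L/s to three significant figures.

Direct runoff: 0.0, 23.9, 70.0, 56.7, 89.2, 55.2, 30.2, 24.5, 0.0 L/s; ΣQ_DR = 349.7 L/s, peak = 89.2 L/s.
Runoff depth d = ΣQ_DR·Δt / A = 349.7 × 21600 / (151 ha) = 5.002 mm.
The 1-cm UH is the DRH scaled by (10 mm)/d, so U_p = 89.2 × 10/5.002 = 178 L/s.

U_p ≈ 178 L/s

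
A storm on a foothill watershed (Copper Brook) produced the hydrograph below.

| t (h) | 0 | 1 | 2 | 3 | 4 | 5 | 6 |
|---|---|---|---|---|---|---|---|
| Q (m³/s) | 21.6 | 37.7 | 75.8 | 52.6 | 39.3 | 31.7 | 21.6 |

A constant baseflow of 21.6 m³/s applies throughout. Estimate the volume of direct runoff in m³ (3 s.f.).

V ≈ 4.65 × 10^5 m³

Direct-runoff ordinates (Q − Q_b): 0.0, 16.1, 54.2, 31.0, 17.7, 10.1, 0.0 m³/s.
ΣQ_DR = 129.1 m³/s.
With Δt = 1 h = 3600 s, V = ΣQ_DR · Δt = 129.1 × 3600 = 4.65 × 10^5 m³.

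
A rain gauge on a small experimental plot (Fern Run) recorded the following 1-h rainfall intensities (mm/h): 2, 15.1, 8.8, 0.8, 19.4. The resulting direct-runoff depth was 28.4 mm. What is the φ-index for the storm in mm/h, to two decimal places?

Only the 3 blocks with intensity above φ contribute runoff: 15.1, 8.8, 19.4 mm/h.
Σ(I−φ)·Δt = d  ⇒  (15.1+8.8+19.4 − 3φ)·1 = 28.4
φ = (43.30 − 28.4/1) / 3 = 4.97 mm/h.

φ ≈ 4.97 mm/h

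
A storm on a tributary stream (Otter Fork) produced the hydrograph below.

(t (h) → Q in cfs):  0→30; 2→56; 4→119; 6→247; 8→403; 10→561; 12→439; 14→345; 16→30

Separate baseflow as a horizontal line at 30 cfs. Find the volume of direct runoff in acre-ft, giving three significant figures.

Direct-runoff ordinates (Q − Q_b): 0.0, 26.0, 89.0, 217.0, 373.0, 531.0, 409.0, 315.0, 0.0 cfs.
ΣQ_DR = 1960 cfs.
With Δt = 2 h = 7200 s, V = ΣQ_DR · Δt = 1960 × 7200 = 1.41 × 10^7 ft³ = 324 acre-ft.

V ≈ 324 acre-ft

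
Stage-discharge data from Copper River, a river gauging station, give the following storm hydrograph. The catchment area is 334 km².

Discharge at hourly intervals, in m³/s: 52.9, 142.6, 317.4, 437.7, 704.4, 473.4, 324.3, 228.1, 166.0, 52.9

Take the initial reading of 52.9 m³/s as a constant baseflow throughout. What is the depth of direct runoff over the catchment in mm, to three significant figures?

d ≈ 25.6 mm

Direct runoff: 0.0, 89.7, 264.5, 384.8, 651.5, 420.5, 271.4, 175.2, 113.1, 0.0 m³/s; ΣQ_DR = 2371 m³/s.
V = ΣQ_DR · Δt = 2371 × 3600 s = 8.535 × 10^6 m³.
Over A = 334 km², depth = V / A = 25.6 mm.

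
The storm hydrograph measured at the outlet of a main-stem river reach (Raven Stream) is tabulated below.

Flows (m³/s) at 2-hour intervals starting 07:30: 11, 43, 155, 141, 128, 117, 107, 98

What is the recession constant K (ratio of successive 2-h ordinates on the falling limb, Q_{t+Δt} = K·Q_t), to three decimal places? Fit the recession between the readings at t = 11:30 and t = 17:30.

Using the recession-limb readings at t = 11:30 and t = 17:30: Q falls from 155 to 117 m³/s over 3 intervals.
K = (Q₂/Q₁)^(1/3) = (117/155)^(1/3) = 0.911.

K ≈ 0.911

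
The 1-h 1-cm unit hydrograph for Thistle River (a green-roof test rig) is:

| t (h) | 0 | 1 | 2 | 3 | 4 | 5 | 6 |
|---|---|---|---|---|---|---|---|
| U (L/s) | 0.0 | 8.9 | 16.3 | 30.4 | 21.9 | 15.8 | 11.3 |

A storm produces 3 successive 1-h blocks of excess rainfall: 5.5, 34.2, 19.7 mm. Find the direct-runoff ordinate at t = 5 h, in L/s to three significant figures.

Q ≈ 143 L/s

By discrete convolution, Q_j = Σ (P_i / 10 mm) · U_{j−i}.
At t = 5 h (j=5): Q = (5.5/10)·15.8 + (34.2/10)·21.9 + (19.7/10)·30.4 = 143 L/s.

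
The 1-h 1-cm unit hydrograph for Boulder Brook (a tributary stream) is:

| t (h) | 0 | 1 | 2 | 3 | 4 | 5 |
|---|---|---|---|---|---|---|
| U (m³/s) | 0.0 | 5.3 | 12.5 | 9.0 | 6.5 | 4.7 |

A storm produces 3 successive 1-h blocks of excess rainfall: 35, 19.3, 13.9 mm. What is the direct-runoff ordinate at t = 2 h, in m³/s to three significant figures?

Q ≈ 54.0 m³/s

By discrete convolution, Q_j = Σ (P_i / 10 mm) · U_{j−i}.
At t = 2 h (j=2): Q = (35/10)·12.5 + (19.3/10)·5.3 + (13.9/10)·0.0 = 54.0 m³/s.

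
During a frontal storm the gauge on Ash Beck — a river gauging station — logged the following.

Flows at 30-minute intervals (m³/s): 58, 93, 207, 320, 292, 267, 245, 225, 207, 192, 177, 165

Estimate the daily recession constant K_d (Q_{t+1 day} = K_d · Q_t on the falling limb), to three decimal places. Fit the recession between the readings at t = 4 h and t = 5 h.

Between t = 4 h and t = 5 h the flow falls from 207 to 177 m³/s over 2×0.5 h = 1 h.
Per-interval ratio K = (177/207)^(1/2) = 0.9247; K_d = K^(24/0.5) = 0.023.

K_d ≈ 0.023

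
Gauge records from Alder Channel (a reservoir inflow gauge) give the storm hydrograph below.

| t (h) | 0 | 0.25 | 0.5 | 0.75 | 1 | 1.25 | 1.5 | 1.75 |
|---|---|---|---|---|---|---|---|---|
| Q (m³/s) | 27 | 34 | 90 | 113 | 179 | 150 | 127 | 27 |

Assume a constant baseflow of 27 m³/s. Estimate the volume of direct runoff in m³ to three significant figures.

V ≈ 4.78 × 10^5 m³

Direct-runoff ordinates (Q − Q_b): 0.0, 7.0, 63.0, 86.0, 152.0, 123.0, 100.0, 0.0 m³/s.
ΣQ_DR = 531.0 m³/s.
With Δt = 0.25 h = 900 s, V = ΣQ_DR · Δt = 531.0 × 900 = 4.78 × 10^5 m³.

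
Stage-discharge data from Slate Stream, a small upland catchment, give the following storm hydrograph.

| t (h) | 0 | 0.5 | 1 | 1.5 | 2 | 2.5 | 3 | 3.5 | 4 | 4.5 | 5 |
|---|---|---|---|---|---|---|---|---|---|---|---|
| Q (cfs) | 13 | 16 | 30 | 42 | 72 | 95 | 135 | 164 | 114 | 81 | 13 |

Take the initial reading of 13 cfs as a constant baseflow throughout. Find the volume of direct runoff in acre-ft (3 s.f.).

Direct-runoff ordinates (Q − Q_b): 0.0, 3.0, 17.0, 29.0, 59.0, 82.0, 122.0, 151.0, 101.0, 68.0, 0.0 cfs.
ΣQ_DR = 632.0 cfs.
With Δt = 0.5 h = 1800 s, V = ΣQ_DR · Δt = 632.0 × 1800 = 1.14 × 10^6 ft³ = 26.1 acre-ft.

V ≈ 26.1 acre-ft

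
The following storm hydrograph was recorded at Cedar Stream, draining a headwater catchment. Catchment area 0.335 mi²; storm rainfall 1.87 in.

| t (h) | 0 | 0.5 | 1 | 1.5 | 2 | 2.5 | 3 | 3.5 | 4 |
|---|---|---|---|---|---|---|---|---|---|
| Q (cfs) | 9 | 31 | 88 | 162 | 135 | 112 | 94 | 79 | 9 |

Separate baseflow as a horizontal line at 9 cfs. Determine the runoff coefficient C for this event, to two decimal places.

C ≈ 0.79

ΣQ_DR = 638.0 cfs; V = ΣQ_DR·Δt = 1.148 × 10^6 ft³.
Runoff depth d = V / A = 1.476 in.
C = d / P = 1.476 / 1.87 = 0.79.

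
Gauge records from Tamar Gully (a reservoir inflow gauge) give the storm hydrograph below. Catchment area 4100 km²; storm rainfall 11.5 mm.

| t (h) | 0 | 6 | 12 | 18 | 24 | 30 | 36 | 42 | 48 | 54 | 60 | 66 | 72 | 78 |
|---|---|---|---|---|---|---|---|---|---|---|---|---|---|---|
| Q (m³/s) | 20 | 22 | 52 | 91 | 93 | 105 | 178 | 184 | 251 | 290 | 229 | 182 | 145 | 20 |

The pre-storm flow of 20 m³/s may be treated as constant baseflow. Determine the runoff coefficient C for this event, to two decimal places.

ΣQ_DR = 1582 m³/s; V = ΣQ_DR·Δt = 3.417 × 10^7 m³.
Runoff depth d = V / A = 8.334 mm.
C = d / P = 8.334 / 11.5 = 0.72.

C ≈ 0.72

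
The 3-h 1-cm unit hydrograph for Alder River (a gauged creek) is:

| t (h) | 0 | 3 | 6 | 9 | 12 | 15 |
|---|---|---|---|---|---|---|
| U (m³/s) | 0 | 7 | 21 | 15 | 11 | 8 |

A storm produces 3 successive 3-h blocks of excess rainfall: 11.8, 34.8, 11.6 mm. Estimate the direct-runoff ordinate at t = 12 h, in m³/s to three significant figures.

Q ≈ 89.5 m³/s

By discrete convolution, Q_j = Σ (P_i / 10 mm) · U_{j−i}.
At t = 12 h (j=4): Q = (11.8/10)·11 + (34.8/10)·15 + (11.6/10)·21 = 89.5 m³/s.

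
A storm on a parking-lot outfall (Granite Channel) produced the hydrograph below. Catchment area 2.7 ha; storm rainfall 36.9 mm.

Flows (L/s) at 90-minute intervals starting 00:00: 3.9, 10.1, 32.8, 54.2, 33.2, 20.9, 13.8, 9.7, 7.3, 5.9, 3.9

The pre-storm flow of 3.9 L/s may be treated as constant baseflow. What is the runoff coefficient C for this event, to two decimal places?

ΣQ_DR = 152.8 L/s; V = ΣQ_DR·Δt = 8.251 × 10^5 L.
Runoff depth d = V / A = 30.56 mm.
C = d / P = 30.56 / 36.9 = 0.83.

C ≈ 0.83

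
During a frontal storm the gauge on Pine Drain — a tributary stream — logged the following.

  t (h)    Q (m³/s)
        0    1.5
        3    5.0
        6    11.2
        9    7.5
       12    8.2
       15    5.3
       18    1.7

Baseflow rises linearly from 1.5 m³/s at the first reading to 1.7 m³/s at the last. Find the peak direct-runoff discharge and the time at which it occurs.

Subtracting baseflow gives direct-runoff ordinates: 0.00, 3.47, 9.63, 5.90, 6.57, 3.63, 0.00 m³/s.
The maximum is 9.63 m³/s, occurring at the reading for t = 6 h.

Q_p = 9.63 m³/s at t = 6 h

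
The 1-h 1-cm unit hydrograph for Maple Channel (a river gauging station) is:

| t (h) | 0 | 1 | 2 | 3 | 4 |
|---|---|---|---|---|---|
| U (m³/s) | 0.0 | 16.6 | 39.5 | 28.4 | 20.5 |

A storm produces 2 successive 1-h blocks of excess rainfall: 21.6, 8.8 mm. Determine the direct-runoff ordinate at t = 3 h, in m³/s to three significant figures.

By discrete convolution, Q_j = Σ (P_i / 10 mm) · U_{j−i}.
At t = 3 h (j=3): Q = (21.6/10)·28.4 + (8.8/10)·39.5 = 96.1 m³/s.

Q ≈ 96.1 m³/s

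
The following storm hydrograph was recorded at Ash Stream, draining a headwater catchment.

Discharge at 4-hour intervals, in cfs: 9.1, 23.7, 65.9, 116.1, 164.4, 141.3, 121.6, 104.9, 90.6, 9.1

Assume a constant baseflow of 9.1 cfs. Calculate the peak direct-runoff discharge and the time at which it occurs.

Subtracting baseflow gives direct-runoff ordinates: 0.0, 14.6, 56.8, 107.0, 155.3, 132.2, 112.5, 95.8, 81.5, 0.0 cfs.
The maximum is 155.3 cfs, occurring at the reading for t = 16 h.

Q_p = 155.3 cfs at t = 16 h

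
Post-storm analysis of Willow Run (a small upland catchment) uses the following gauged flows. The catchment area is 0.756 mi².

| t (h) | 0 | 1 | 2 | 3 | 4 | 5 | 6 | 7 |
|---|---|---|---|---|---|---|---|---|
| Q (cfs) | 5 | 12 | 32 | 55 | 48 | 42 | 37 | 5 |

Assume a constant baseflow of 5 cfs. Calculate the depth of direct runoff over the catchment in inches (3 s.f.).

Direct runoff: 0.0, 7.0, 27.0, 50.0, 43.0, 37.0, 32.0, 0.0 cfs; ΣQ_DR = 196.0 cfs.
V = ΣQ_DR · Δt = 196.0 × 3600 s = 7.056 × 10^5 ft³.
Over A = 0.756 mi², depth = V / A = 0.402 in.

d ≈ 0.402 in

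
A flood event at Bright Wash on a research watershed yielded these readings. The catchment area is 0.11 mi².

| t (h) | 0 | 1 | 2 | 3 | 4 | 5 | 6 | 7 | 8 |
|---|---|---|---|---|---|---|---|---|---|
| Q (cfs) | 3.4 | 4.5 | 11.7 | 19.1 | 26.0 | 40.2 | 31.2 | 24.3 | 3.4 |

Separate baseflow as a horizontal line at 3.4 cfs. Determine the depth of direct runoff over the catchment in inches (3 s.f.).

Direct runoff: 0.0, 1.1, 8.3, 15.7, 22.6, 36.8, 27.8, 20.9, 0.0 cfs; ΣQ_DR = 133.2 cfs.
V = ΣQ_DR · Δt = 133.2 × 3600 s = 4.795 × 10^5 ft³.
Over A = 0.11 mi², depth = V / A = 1.88 in.

d ≈ 1.88 in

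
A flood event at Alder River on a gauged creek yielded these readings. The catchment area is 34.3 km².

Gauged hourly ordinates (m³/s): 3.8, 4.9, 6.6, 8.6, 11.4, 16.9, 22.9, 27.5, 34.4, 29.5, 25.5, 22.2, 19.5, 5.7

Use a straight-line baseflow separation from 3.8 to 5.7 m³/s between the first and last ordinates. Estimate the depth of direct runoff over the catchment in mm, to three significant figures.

d ≈ 18.1 mm

Direct runoff: 0.00, 0.95, 2.51, 4.36, 7.02, 12.37, 18.22, 22.68, 29.43, 24.38, 20.24, 16.79, 13.95, 0.00 m³/s; ΣQ_DR = 172.9 m³/s.
V = ΣQ_DR · Δt = 172.9 × 3600 s = 6.224 × 10^5 m³.
Over A = 34.3 km², depth = V / A = 18.1 mm.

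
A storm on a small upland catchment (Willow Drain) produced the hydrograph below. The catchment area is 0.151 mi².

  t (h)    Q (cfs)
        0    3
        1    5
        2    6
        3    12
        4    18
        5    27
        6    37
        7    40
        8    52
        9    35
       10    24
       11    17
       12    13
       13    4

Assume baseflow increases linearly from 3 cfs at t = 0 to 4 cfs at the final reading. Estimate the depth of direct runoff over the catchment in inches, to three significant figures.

Direct runoff: 0.00, 1.92, 2.85, 8.77, 14.69, 23.62, 33.54, 36.46, 48.38, 31.31, 20.23, 13.15, 9.08, 0.00 cfs; ΣQ_DR = 244.0 cfs.
V = ΣQ_DR · Δt = 244.0 × 3600 s = 8.784 × 10^5 ft³.
Over A = 0.151 mi², depth = V / A = 2.50 in.

d ≈ 2.50 in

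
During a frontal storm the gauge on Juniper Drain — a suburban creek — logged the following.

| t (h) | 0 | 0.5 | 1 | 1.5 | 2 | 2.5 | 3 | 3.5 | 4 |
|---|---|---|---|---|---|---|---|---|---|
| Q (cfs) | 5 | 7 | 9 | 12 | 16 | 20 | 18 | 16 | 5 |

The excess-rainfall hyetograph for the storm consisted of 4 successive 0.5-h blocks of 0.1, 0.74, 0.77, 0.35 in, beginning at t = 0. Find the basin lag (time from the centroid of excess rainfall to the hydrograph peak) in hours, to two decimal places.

t_L ≈ 1.40 h

Centroid of excess rainfall: t_c = Σ P_i·t̄_i / ΣP_i = 1.0995 h (block centres at 0.25, 0.75, 1.25, 1.75 h).
Hydrograph peak occurs at t = 2.5 h, so basin lag t_L = 2.5 − 1.0995 = 1.40 h.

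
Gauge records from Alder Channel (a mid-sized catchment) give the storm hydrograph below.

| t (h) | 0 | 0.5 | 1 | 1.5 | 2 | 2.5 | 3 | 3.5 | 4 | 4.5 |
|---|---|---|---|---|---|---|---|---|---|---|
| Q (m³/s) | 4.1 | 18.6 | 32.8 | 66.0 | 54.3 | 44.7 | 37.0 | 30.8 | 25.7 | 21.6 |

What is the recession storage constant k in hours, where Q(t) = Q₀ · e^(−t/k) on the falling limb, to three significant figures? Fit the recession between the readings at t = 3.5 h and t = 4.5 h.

On the falling limb, Q drops from 30.8 to 21.6 m³/s between t = 3.5 h and t = 4.5 h (Δt = 1 h).
k = −Δt / ln(Q₂/Q₁) = −1 / ln(21.6/30.8) = 2.82 h.

k ≈ 2.82 h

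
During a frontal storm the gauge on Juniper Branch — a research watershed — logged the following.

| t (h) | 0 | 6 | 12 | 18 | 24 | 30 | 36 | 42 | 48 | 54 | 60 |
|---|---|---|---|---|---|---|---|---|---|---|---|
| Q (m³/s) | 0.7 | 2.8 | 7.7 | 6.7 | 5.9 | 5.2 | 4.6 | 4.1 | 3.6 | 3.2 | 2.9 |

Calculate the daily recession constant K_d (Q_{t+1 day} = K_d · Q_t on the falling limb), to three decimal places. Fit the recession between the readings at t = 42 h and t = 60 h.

Between t = 42 h and t = 60 h the flow falls from 4.1 to 2.9 m³/s over 3×6 h = 18 h.
Per-interval ratio K = (2.9/4.1)^(1/3) = 0.8910; K_d = K^(24/6) = 0.630.

K_d ≈ 0.630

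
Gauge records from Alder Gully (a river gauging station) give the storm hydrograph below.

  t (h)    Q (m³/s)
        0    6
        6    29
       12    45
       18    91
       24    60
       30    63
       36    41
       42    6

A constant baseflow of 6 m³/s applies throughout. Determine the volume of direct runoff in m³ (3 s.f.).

V ≈ 6.33 × 10^6 m³

Direct-runoff ordinates (Q − Q_b): 0.0, 23.0, 39.0, 85.0, 54.0, 57.0, 35.0, 0.0 m³/s.
ΣQ_DR = 293.0 m³/s.
With Δt = 6 h = 21600 s, V = ΣQ_DR · Δt = 293.0 × 21600 = 6.33 × 10^6 m³.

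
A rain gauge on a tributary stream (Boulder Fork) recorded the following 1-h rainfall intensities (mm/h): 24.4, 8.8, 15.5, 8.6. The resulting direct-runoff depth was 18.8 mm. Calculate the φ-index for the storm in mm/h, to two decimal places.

φ ≈ 10.55 mm/h

Only the 2 blocks with intensity above φ contribute runoff: 24.4, 15.5 mm/h.
Σ(I−φ)·Δt = d  ⇒  (24.4+15.5 − 2φ)·1 = 18.8
φ = (39.90 − 18.8/1) / 2 = 10.55 mm/h.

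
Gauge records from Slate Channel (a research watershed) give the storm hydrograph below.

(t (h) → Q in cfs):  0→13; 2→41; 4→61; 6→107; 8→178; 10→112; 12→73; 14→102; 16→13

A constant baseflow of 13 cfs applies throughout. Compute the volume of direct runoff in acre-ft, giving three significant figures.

V ≈ 96.4 acre-ft

Direct-runoff ordinates (Q − Q_b): 0.0, 28.0, 48.0, 94.0, 165.0, 99.0, 60.0, 89.0, 0.0 cfs.
ΣQ_DR = 583.0 cfs.
With Δt = 2 h = 7200 s, V = ΣQ_DR · Δt = 583.0 × 7200 = 4.20 × 10^6 ft³ = 96.4 acre-ft.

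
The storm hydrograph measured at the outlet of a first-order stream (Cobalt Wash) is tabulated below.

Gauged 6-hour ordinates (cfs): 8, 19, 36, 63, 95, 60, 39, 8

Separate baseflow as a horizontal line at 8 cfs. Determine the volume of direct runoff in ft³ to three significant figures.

Direct-runoff ordinates (Q − Q_b): 0.0, 11.0, 28.0, 55.0, 87.0, 52.0, 31.0, 0.0 cfs.
ΣQ_DR = 264.0 cfs.
With Δt = 6 h = 21600 s, V = ΣQ_DR · Δt = 264.0 × 21600 = 5.70 × 10^6 ft³.

V ≈ 5.70 × 10^6 ft³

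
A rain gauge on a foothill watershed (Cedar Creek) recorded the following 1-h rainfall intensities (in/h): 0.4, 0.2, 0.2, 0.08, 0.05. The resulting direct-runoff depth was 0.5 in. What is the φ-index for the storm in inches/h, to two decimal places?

φ ≈ 0.10 in/h

Only the 3 blocks with intensity above φ contribute runoff: 0.4, 0.2, 0.2 in/h.
Σ(I−φ)·Δt = d  ⇒  (0.4+0.2+0.2 − 3φ)·1 = 0.5
φ = (0.8000 − 0.5/1) / 3 = 0.10 in/h.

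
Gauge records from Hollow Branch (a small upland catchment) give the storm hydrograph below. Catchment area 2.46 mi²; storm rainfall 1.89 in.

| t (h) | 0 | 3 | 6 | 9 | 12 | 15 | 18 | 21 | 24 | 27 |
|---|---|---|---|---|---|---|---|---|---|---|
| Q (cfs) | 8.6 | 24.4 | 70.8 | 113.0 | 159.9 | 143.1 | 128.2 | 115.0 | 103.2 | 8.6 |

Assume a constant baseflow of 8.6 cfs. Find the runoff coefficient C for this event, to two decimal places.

C ≈ 0.79

ΣQ_DR = 788.8 cfs; V = ΣQ_DR·Δt = 8.519 × 10^6 ft³.
Runoff depth d = V / A = 1.491 in.
C = d / P = 1.491 / 1.89 = 0.79.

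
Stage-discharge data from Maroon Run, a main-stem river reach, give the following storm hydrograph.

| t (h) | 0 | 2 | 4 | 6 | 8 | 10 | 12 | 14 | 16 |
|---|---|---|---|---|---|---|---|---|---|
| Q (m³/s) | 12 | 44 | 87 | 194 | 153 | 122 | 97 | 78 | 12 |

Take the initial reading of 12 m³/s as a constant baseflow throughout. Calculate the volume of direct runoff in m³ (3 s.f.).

V ≈ 4.98 × 10^6 m³

Direct-runoff ordinates (Q − Q_b): 0.0, 32.0, 75.0, 182.0, 141.0, 110.0, 85.0, 66.0, 0.0 m³/s.
ΣQ_DR = 691.0 m³/s.
With Δt = 2 h = 7200 s, V = ΣQ_DR · Δt = 691.0 × 7200 = 4.98 × 10^6 m³.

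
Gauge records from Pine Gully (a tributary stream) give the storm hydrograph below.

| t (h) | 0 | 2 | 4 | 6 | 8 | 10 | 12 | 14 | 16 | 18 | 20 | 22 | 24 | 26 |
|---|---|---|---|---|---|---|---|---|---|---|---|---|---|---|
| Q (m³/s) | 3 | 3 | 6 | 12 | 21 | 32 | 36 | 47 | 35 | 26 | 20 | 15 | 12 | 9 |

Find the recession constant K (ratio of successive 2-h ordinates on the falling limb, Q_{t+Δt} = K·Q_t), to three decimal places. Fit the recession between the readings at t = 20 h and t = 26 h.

K ≈ 0.766

Using the recession-limb readings at t = 20 h and t = 26 h: Q falls from 20 to 9 m³/s over 3 intervals.
K = (Q₂/Q₁)^(1/3) = (9/20)^(1/3) = 0.766.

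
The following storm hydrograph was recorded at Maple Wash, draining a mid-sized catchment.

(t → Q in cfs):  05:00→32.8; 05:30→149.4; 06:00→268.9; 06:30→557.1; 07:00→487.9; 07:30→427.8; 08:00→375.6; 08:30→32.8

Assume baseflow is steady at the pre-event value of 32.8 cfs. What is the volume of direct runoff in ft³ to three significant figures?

V ≈ 3.73 × 10^6 ft³

Direct-runoff ordinates (Q − Q_b): 0.0, 116.6, 236.1, 524.3, 455.1, 395.0, 342.8, 0.0 cfs.
ΣQ_DR = 2070 cfs.
With Δt = 0.5 h = 1800 s, V = ΣQ_DR · Δt = 2070 × 1800 = 3.73 × 10^6 ft³.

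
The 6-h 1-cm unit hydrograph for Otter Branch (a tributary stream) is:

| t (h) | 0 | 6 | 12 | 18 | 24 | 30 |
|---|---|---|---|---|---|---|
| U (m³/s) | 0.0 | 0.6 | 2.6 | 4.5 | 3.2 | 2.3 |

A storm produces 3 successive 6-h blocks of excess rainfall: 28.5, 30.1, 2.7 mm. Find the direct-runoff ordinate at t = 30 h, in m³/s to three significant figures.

Q ≈ 17.4 m³/s

By discrete convolution, Q_j = Σ (P_i / 10 mm) · U_{j−i}.
At t = 30 h (j=5): Q = (28.5/10)·2.3 + (30.1/10)·3.2 + (2.7/10)·4.5 = 17.4 m³/s.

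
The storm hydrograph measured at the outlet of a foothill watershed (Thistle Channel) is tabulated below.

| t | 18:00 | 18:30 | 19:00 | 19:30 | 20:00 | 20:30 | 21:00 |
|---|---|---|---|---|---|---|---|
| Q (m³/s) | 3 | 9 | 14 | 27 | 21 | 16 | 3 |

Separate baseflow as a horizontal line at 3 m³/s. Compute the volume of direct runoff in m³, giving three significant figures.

Direct-runoff ordinates (Q − Q_b): 0.0, 6.0, 11.0, 24.0, 18.0, 13.0, 0.0 m³/s.
ΣQ_DR = 72.00 m³/s.
With Δt = 0.5 h = 1800 s, V = ΣQ_DR · Δt = 72.00 × 1800 = 1.30 × 10^5 m³.

V ≈ 1.30 × 10^5 m³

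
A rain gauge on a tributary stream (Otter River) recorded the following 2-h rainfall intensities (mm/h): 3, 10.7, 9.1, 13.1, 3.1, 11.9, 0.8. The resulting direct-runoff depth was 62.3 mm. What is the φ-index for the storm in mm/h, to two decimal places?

φ ≈ 3.41 mm/h

Only the 4 blocks with intensity above φ contribute runoff: 10.7, 9.1, 13.1, 11.9 mm/h.
Σ(I−φ)·Δt = d  ⇒  (10.7+9.1+13.1+11.9 − 4φ)·2 = 62.3
φ = (44.80 − 62.3/2) / 4 = 3.41 mm/h.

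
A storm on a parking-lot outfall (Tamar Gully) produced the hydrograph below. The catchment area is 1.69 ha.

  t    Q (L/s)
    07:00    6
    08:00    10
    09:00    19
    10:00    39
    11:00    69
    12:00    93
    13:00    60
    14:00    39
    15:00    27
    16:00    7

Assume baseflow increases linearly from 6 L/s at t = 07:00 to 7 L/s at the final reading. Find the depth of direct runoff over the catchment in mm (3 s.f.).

d ≈ 64.8 mm

Direct runoff: 0.00, 3.89, 12.78, 32.67, 62.56, 86.44, 53.33, 32.22, 20.11, 0.00 L/s; ΣQ_DR = 304.0 L/s.
V = ΣQ_DR · Δt = 304.0 × 3600 s = 1.094 × 10^6 L.
Over A = 1.69 ha, depth = V / A = 64.8 mm.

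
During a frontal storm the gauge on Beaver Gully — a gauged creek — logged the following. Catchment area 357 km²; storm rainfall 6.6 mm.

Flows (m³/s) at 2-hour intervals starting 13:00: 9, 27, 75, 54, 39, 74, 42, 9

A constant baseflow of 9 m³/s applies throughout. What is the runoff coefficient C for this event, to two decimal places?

ΣQ_DR = 257.0 m³/s; V = ΣQ_DR·Δt = 1.850 × 10^6 m³.
Runoff depth d = V / A = 5.183 mm.
C = d / P = 5.183 / 6.6 = 0.79.

C ≈ 0.79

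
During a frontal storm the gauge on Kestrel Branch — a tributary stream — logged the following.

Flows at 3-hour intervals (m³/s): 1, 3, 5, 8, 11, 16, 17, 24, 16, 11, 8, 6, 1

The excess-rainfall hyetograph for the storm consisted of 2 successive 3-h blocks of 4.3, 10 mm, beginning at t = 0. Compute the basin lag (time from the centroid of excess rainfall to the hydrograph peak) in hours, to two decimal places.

t_L ≈ 17.40 h

Centroid of excess rainfall: t_c = Σ P_i·t̄_i / ΣP_i = 3.5979 h (block centres at 1.5, 4.5 h).
Hydrograph peak occurs at t = 21 h, so basin lag t_L = 21 − 3.5979 = 17.40 h.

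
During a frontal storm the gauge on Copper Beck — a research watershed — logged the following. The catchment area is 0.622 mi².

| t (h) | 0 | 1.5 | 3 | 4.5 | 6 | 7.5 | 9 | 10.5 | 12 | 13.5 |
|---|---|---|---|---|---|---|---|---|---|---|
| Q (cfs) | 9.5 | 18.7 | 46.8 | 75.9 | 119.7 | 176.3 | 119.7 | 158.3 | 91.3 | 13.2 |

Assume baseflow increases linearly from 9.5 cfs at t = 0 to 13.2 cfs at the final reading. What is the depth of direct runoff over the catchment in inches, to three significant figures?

d ≈ 2.68 in

Direct runoff: 0.00, 8.79, 36.48, 65.17, 108.56, 164.74, 107.73, 145.92, 78.51, 0.00 cfs; ΣQ_DR = 715.9 cfs.
V = ΣQ_DR · Δt = 715.9 × 5400 s = 3.866 × 10^6 ft³.
Over A = 0.622 mi², depth = V / A = 2.68 in.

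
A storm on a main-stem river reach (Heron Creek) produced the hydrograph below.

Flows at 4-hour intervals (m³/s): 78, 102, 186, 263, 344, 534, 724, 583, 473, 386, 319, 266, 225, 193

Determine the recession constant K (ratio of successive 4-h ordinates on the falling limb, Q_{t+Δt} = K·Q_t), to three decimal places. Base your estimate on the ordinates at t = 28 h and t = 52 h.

K ≈ 0.832

Using the recession-limb readings at t = 28 h and t = 52 h: Q falls from 583 to 193 m³/s over 6 intervals.
K = (Q₂/Q₁)^(1/6) = (193/583)^(1/6) = 0.832.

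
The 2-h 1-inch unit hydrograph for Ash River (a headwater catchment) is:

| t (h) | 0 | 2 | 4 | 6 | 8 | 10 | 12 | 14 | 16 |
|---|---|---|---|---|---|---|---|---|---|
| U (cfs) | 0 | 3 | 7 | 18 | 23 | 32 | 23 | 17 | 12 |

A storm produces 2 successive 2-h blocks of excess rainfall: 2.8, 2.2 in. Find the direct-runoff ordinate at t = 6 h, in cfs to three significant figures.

By discrete convolution, Q_j = Σ (P_i / 1 in) · U_{j−i}.
At t = 6 h (j=3): Q = (2.8/1)·18 + (2.2/1)·7 = 65.8 cfs.

Q ≈ 65.8 cfs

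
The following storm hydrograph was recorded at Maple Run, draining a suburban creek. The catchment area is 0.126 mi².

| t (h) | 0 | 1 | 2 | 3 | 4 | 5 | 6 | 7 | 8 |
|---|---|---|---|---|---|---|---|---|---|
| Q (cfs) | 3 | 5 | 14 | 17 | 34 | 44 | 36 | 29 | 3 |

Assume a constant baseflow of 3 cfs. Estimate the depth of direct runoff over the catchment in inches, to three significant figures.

d ≈ 1.94 in

Direct runoff: 0.0, 2.0, 11.0, 14.0, 31.0, 41.0, 33.0, 26.0, 0.0 cfs; ΣQ_DR = 158.0 cfs.
V = ΣQ_DR · Δt = 158.0 × 3600 s = 5.688 × 10^5 ft³.
Over A = 0.126 mi², depth = V / A = 1.94 in.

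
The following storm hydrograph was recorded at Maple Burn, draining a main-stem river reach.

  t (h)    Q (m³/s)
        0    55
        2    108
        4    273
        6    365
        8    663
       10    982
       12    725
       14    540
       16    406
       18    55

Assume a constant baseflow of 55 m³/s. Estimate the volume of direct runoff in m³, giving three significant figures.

Direct-runoff ordinates (Q − Q_b): 0.0, 53.0, 218.0, 310.0, 608.0, 927.0, 670.0, 485.0, 351.0, 0.0 m³/s.
ΣQ_DR = 3622 m³/s.
With Δt = 2 h = 7200 s, V = ΣQ_DR · Δt = 3622 × 7200 = 2.61 × 10^7 m³.

V ≈ 2.61 × 10^7 m³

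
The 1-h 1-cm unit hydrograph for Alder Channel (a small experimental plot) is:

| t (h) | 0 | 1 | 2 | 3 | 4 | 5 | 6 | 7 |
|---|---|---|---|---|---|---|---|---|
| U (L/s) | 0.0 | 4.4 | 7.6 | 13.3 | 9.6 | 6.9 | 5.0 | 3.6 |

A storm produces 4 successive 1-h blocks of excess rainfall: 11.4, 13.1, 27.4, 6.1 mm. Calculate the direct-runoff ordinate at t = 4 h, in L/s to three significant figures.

Q ≈ 51.9 L/s

By discrete convolution, Q_j = Σ (P_i / 10 mm) · U_{j−i}.
At t = 4 h (j=4): Q = (11.4/10)·9.6 + (13.1/10)·13.3 + (27.4/10)·7.6 + (6.1/10)·4.4 = 51.9 L/s.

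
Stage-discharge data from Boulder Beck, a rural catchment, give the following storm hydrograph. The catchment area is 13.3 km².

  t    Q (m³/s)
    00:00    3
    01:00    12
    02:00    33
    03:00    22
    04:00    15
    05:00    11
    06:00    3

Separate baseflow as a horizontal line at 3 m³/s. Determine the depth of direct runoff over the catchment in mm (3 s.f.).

Direct runoff: 0.0, 9.0, 30.0, 19.0, 12.0, 8.0, 0.0 m³/s; ΣQ_DR = 78.00 m³/s.
V = ΣQ_DR · Δt = 78.00 × 3600 s = 2.808 × 10^5 m³.
Over A = 13.3 km², depth = V / A = 21.1 mm.

d ≈ 21.1 mm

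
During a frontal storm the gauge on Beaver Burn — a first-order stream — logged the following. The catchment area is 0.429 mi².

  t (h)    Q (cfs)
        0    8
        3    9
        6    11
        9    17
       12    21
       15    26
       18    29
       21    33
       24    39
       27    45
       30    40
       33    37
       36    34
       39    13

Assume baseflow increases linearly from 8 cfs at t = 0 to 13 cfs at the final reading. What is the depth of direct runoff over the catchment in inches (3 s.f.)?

d ≈ 2.33 in

Direct runoff: 0.00, 0.62, 2.23, 7.85, 11.46, 16.08, 18.69, 22.31, 27.92, 33.54, 28.15, 24.77, 21.38, 0.00 cfs; ΣQ_DR = 215.0 cfs.
V = ΣQ_DR · Δt = 215.0 × 10800 s = 2.322 × 10^6 ft³.
Over A = 0.429 mi², depth = V / A = 2.33 in.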